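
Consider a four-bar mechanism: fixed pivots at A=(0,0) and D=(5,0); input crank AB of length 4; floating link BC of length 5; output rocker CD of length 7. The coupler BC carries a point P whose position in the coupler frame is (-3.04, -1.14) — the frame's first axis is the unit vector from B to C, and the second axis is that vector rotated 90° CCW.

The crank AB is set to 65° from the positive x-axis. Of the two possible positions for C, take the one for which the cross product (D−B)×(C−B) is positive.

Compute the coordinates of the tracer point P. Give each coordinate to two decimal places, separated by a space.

0.21 0.74

A=(0,0), D=(5.00,0)
B = A + 4.00·(cos65°, sin65°) = (1.6905, 3.6252)
|BD| = 4.9087
circle(B,5.00) ∩ circle(D,7.00): a=0.0097, h=5.0000
  candidates: C₊=(5.3897,6.9891) cross=24.543; C₋=(-1.9956,0.2470) cross=-24.543
  mode + wants cross > 0 → take C=(5.3897,6.9891) (cross=24.543)
ex = (C−B)/|BC| = (0.7398,0.6728); ey = (-0.6728,0.7398)
P = B + -3.04·ex + -1.14·ey = (0.2083,0.7366)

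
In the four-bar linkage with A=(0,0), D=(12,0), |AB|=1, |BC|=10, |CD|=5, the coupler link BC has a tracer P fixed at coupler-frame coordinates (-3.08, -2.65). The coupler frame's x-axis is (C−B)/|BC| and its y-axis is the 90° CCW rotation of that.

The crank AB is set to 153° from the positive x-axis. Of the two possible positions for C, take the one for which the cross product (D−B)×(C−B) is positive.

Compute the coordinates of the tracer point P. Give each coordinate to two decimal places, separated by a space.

A=(0,0), D=(12.00,0)
B = A + 1.00·(cos153°, sin153°) = (-0.8910, 0.4540)
|BD| = 12.8990
circle(B,10.00) ∩ circle(D,5.00): a=9.3567, h=3.5288
  candidates: C₊=(8.5841,3.6512) cross=45.517; C₋=(8.3357,-3.4019) cross=-45.517
  mode + wants cross > 0 → take C=(8.5841,3.6512) (cross=45.517)
ex = (C−B)/|BC| = (0.9475,0.3197); ey = (-0.3197,0.9475)
P = B + -3.08·ex + -2.65·ey = (-2.9621,-3.0417)

-2.96 -3.04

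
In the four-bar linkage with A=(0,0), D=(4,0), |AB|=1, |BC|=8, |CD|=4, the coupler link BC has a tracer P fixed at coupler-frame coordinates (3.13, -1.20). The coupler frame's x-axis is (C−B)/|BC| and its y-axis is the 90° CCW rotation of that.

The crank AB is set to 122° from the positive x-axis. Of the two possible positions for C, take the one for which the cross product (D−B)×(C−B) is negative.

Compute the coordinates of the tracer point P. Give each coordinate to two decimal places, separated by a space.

A=(0,0), D=(4.00,0)
B = A + 1.00·(cos122°, sin122°) = (-0.5299, 0.8480)
|BD| = 4.6086
circle(B,8.00) ∩ circle(D,4.00): a=7.5119, h=2.7515
  candidates: C₊=(7.3601,2.1703) cross=12.681; C₋=(6.3474,-3.2388) cross=-12.681
  mode - wants cross < 0 → take C=(6.3474,-3.2388) (cross=-12.681)
ex = (C−B)/|BC| = (0.8597,-0.5109); ey = (0.5109,0.8597)
P = B + 3.13·ex + -1.20·ey = (1.5478,-1.7825)

1.55 -1.78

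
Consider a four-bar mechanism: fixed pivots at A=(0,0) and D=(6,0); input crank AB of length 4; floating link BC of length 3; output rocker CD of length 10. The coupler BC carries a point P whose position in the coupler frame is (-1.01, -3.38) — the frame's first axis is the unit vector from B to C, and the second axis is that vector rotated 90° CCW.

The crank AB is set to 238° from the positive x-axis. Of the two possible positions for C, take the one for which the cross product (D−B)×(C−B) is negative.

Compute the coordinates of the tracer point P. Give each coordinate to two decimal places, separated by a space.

-5.61 -2.85

A=(0,0), D=(6.00,0)
B = A + 4.00·(cos238°, sin238°) = (-2.1197, -3.3922)
|BD| = 8.7998
circle(B,3.00) ∩ circle(D,10.00): a=-0.7707, h=2.8993
  candidates: C₊=(-3.9485,-1.0140) cross=25.513; C₋=(-1.7132,-6.3645) cross=-25.513
  mode - wants cross < 0 → take C=(-1.7132,-6.3645) (cross=-25.513)
ex = (C−B)/|BC| = (0.1355,-0.9908); ey = (0.9908,0.1355)
P = B + -1.01·ex + -3.38·ey = (-5.6054,-2.8495)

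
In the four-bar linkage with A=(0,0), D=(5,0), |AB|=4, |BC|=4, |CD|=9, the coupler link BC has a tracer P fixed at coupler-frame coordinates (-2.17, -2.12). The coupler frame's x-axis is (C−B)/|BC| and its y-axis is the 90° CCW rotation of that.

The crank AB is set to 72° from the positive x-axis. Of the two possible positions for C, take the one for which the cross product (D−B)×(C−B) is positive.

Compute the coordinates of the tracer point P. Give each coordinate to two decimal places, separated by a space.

A=(0,0), D=(5.00,0)
B = A + 4.00·(cos72°, sin72°) = (1.2361, 3.8042)
|BD| = 5.3516
circle(B,4.00) ∩ circle(D,9.00): a=-3.3972, h=2.1116
  candidates: C₊=(0.3478,7.7044) cross=11.301; C₋=(-2.6544,4.7340) cross=-11.301
  mode + wants cross > 0 → take C=(0.3478,7.7044) (cross=11.301)
ex = (C−B)/|BC| = (-0.2221,0.9750); ey = (-0.9750,-0.2221)
P = B + -2.17·ex + -2.12·ey = (3.7850,2.1592)

3.79 2.16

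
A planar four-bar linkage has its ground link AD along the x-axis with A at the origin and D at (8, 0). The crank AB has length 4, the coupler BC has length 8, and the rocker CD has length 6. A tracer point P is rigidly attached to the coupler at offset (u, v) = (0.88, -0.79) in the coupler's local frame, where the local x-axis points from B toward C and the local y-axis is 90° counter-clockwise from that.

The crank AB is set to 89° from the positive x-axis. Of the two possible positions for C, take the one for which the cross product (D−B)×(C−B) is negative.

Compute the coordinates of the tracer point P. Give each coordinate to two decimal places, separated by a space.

-0.33 2.89

A=(0,0), D=(8.00,0)
B = A + 4.00·(cos89°, sin89°) = (0.0698, 3.9994)
|BD| = 8.8816
circle(B,8.00) ∩ circle(D,6.00): a=6.0171, h=5.2721
  candidates: C₊=(7.8163,5.9972) cross=46.824; C₋=(3.0683,-3.4174) cross=-46.824
  mode - wants cross < 0 → take C=(3.0683,-3.4174) (cross=-46.824)
ex = (C−B)/|BC| = (0.3748,-0.9271); ey = (0.9271,0.3748)
P = B + 0.88·ex + -0.79·ey = (-0.3328,2.8874)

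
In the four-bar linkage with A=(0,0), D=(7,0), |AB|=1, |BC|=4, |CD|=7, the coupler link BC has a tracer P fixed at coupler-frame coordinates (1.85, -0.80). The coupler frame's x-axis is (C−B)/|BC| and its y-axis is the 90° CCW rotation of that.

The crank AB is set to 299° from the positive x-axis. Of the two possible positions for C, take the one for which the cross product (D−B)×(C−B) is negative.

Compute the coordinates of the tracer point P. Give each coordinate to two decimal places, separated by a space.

0.33 -2.88

A=(0,0), D=(7.00,0)
B = A + 1.00·(cos299°, sin299°) = (0.4848, -0.8746)
|BD| = 6.5736
circle(B,4.00) ∩ circle(D,7.00): a=0.7768, h=3.9238
  candidates: C₊=(0.7326,3.1177) cross=25.794; C₋=(1.7768,-4.6602) cross=-25.794
  mode - wants cross < 0 → take C=(1.7768,-4.6602) (cross=-25.794)
ex = (C−B)/|BC| = (0.3230,-0.9464); ey = (0.9464,0.3230)
P = B + 1.85·ex + -0.80·ey = (0.3252,-2.8839)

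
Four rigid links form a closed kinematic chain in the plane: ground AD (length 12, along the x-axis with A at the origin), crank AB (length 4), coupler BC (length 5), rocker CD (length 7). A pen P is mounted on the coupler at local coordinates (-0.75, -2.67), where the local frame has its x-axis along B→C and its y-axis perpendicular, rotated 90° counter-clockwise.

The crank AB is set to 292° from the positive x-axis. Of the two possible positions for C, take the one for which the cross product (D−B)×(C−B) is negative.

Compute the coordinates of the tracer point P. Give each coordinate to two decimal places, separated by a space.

A=(0,0), D=(12.00,0)
B = A + 4.00·(cos292°, sin292°) = (1.4984, -3.7087)
|BD| = 11.1372
circle(B,5.00) ∩ circle(D,7.00): a=4.4911, h=2.1976
  candidates: C₊=(5.0014,-0.1410) cross=24.476; C₋=(6.4651,-4.2854) cross=-24.476
  mode - wants cross < 0 → take C=(6.4651,-4.2854) (cross=-24.476)
ex = (C−B)/|BC| = (0.9933,-0.1153); ey = (0.1153,0.9933)
P = B + -0.75·ex + -2.67·ey = (0.4455,-6.2744)

0.45 -6.27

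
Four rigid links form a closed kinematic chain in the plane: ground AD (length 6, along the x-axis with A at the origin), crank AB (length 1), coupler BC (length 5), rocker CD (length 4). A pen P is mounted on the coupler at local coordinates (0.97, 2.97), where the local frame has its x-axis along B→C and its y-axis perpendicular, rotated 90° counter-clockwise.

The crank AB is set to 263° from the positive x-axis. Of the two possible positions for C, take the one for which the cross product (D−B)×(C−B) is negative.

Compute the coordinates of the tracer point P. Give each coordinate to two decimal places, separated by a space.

A=(0,0), D=(6.00,0)
B = A + 1.00·(cos263°, sin263°) = (-0.1219, -0.9925)
|BD| = 6.2018
circle(B,5.00) ∩ circle(D,4.00): a=3.8265, h=3.2184
  candidates: C₊=(3.1402,2.7967) cross=19.960; C₋=(4.1704,-3.5570) cross=-19.960
  mode - wants cross < 0 → take C=(4.1704,-3.5570) (cross=-19.960)
ex = (C−B)/|BC| = (0.8584,-0.5129); ey = (0.5129,0.8584)
P = B + 0.97·ex + 2.97·ey = (2.2341,1.0595)

2.23 1.06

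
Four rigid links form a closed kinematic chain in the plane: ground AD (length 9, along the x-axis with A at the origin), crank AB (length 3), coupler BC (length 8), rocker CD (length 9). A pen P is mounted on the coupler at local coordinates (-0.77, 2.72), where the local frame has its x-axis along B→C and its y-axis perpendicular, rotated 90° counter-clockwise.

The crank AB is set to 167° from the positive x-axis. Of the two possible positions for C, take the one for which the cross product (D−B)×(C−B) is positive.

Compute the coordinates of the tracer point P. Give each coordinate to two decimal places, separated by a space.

-5.41 2.03

A=(0,0), D=(9.00,0)
B = A + 3.00·(cos167°, sin167°) = (-2.9231, 0.6749)
|BD| = 11.9422
circle(B,8.00) ∩ circle(D,9.00): a=5.2593, h=6.0282
  candidates: C₊=(2.6685,6.3962) cross=71.990; C₋=(1.9872,-5.6409) cross=-71.990
  mode + wants cross > 0 → take C=(2.6685,6.3962) (cross=71.990)
ex = (C−B)/|BC| = (0.6989,0.7152); ey = (-0.7152,0.6989)
P = B + -0.77·ex + 2.72·ey = (-5.4066,2.0253)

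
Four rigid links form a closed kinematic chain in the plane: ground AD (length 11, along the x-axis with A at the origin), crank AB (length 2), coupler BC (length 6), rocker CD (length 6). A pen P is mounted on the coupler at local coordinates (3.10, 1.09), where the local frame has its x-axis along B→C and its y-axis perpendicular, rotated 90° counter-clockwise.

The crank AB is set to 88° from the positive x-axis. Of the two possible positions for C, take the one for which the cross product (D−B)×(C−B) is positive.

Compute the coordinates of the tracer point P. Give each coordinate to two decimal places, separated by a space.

2.88 3.70

A=(0,0), D=(11.00,0)
B = A + 2.00·(cos88°, sin88°) = (0.0698, 1.9988)
|BD| = 11.1115
circle(B,6.00) ∩ circle(D,6.00): a=5.5557, h=2.2658
  candidates: C₊=(5.9425,3.2282) cross=25.176; C₋=(5.1273,-1.2295) cross=-25.176
  mode + wants cross > 0 → take C=(5.9425,3.2282) (cross=25.176)
ex = (C−B)/|BC| = (0.9788,0.2049); ey = (-0.2049,0.9788)
P = B + 3.10·ex + 1.09·ey = (2.8807,3.7009)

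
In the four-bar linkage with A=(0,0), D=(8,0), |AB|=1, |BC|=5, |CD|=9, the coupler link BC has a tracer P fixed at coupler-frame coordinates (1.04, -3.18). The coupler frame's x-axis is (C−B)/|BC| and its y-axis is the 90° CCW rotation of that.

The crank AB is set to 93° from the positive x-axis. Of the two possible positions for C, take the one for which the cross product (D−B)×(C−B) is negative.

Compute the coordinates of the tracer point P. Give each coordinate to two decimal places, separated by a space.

-3.23 -0.04

A=(0,0), D=(8.00,0)
B = A + 1.00·(cos93°, sin93°) = (-0.0523, 0.9986)
|BD| = 8.1140
circle(B,5.00) ∩ circle(D,9.00): a=0.6062, h=4.9631
  candidates: C₊=(1.1601,5.8494) cross=40.271; C₋=(-0.0616,-4.0014) cross=-40.271
  mode - wants cross < 0 → take C=(-0.0616,-4.0014) (cross=-40.271)
ex = (C−B)/|BC| = (-0.0018,-1.0000); ey = (1.0000,-0.0018)
P = B + 1.04·ex + -3.18·ey = (-3.2343,-0.0355)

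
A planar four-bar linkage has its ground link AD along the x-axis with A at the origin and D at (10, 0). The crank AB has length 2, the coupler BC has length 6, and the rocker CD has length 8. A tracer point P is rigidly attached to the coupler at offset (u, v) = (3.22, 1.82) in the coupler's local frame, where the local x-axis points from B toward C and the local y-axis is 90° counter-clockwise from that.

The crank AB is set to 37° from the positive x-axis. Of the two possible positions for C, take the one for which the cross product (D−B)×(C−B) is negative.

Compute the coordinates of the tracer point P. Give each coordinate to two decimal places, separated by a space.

A=(0,0), D=(10.00,0)
B = A + 2.00·(cos37°, sin37°) = (1.5973, 1.2036)
|BD| = 8.4885
circle(B,6.00) ∩ circle(D,8.00): a=2.5950, h=5.4098
  candidates: C₊=(4.9331,6.1908) cross=45.921; C₋=(3.3989,-4.5195) cross=-45.921
  mode - wants cross < 0 → take C=(3.3989,-4.5195) (cross=-45.921)
ex = (C−B)/|BC| = (0.3003,-0.9539); ey = (0.9539,0.3003)
P = B + 3.22·ex + 1.82·ey = (4.3002,-1.3213)

4.30 -1.32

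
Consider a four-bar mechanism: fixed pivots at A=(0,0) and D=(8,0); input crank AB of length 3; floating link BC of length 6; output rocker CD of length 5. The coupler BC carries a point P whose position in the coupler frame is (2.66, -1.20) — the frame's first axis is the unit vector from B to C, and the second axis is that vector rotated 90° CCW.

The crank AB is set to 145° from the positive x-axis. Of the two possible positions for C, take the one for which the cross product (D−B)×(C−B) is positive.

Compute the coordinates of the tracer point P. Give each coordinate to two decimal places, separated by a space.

0.29 0.75

A=(0,0), D=(8.00,0)
B = A + 3.00·(cos145°, sin145°) = (-2.4575, 1.7207)
|BD| = 10.5981
circle(B,6.00) ∩ circle(D,5.00): a=5.8180, h=1.4666
  candidates: C₊=(3.5215,2.2232) cross=15.543; C₋=(3.0452,-0.6710) cross=-15.543
  mode + wants cross > 0 → take C=(3.5215,2.2232) (cross=15.543)
ex = (C−B)/|BC| = (0.9965,0.0837); ey = (-0.0837,0.9965)
P = B + 2.66·ex + -1.20·ey = (0.2937,0.7477)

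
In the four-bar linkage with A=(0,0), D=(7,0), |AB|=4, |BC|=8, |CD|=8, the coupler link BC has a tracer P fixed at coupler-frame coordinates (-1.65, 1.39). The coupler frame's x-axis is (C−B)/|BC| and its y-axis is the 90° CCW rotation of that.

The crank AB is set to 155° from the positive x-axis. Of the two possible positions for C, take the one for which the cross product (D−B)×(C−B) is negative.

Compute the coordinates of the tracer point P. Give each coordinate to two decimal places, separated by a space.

A=(0,0), D=(7.00,0)
B = A + 4.00·(cos155°, sin155°) = (-3.6252, 1.6905)
|BD| = 10.7589
circle(B,8.00) ∩ circle(D,8.00): a=5.3794, h=5.9213
  candidates: C₊=(2.6178,6.6930) cross=63.706; C₋=(0.7570,-5.0025) cross=-63.706
  mode - wants cross < 0 → take C=(0.7570,-5.0025) (cross=-63.706)
ex = (C−B)/|BC| = (0.5478,-0.8366); ey = (0.8366,0.5478)
P = B + -1.65·ex + 1.39·ey = (-3.3662,3.8323)

-3.37 3.83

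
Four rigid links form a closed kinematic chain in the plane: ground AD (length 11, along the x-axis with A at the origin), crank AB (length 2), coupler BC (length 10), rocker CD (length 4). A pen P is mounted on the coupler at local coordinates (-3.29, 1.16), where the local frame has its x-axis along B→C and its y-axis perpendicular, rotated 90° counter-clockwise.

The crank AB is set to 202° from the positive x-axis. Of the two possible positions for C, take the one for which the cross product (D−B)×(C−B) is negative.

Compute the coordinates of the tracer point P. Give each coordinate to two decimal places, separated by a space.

-4.87 1.00

A=(0,0), D=(11.00,0)
B = A + 2.00·(cos202°, sin202°) = (-1.8544, -0.7492)
|BD| = 12.8762
circle(B,10.00) ∩ circle(D,4.00): a=9.6999, h=2.4313
  candidates: C₊=(7.6877,2.2424) cross=31.306; C₋=(7.9706,-2.6120) cross=-31.306
  mode - wants cross < 0 → take C=(7.9706,-2.6120) (cross=-31.306)
ex = (C−B)/|BC| = (0.9825,-0.1863); ey = (0.1863,0.9825)
P = B + -3.29·ex + 1.16·ey = (-4.8707,1.0033)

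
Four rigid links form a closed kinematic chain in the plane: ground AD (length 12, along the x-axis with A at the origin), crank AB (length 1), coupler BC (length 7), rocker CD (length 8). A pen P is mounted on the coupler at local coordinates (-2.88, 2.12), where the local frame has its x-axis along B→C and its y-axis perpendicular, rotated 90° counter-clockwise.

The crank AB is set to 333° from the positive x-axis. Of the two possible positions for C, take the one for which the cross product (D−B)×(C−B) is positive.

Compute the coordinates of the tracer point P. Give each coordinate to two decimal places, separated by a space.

A=(0,0), D=(12.00,0)
B = A + 1.00·(cos333°, sin333°) = (0.8910, -0.4540)
|BD| = 11.1183
circle(B,7.00) ∩ circle(D,8.00): a=4.8846, h=5.0141
  candidates: C₊=(5.5668,4.7554) cross=55.748; C₋=(5.9762,-5.2644) cross=-55.748
  mode + wants cross > 0 → take C=(5.5668,4.7554) (cross=55.748)
ex = (C−B)/|BC| = (0.6680,0.7442); ey = (-0.7442,0.6680)
P = B + -2.88·ex + 2.12·ey = (-2.6104,-1.1812)

-2.61 -1.18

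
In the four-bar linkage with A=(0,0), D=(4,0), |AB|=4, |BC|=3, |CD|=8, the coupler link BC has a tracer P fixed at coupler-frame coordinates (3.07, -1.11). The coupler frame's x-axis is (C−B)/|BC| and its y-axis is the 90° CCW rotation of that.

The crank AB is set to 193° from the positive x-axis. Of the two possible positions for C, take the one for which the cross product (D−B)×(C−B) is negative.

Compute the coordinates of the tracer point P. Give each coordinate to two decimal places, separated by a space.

A=(0,0), D=(4.00,0)
B = A + 4.00·(cos193°, sin193°) = (-3.8975, -0.8998)
|BD| = 7.9486
circle(B,3.00) ∩ circle(D,8.00): a=0.5145, h=2.9555
  candidates: C₊=(-3.7208,2.0950) cross=23.492; C₋=(-3.0517,-3.7781) cross=-23.492
  mode - wants cross < 0 → take C=(-3.0517,-3.7781) (cross=-23.492)
ex = (C−B)/|BC| = (0.2819,-0.9594); ey = (0.9594,0.2819)
P = B + 3.07·ex + -1.11·ey = (-4.0969,-4.1582)

-4.10 -4.16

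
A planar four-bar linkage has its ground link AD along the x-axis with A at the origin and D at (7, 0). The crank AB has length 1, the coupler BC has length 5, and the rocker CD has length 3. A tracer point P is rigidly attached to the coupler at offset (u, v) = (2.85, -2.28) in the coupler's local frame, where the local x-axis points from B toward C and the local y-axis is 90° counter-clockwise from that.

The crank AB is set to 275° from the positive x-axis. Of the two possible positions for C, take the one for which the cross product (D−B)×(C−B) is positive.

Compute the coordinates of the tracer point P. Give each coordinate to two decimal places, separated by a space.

3.70 -1.54

A=(0,0), D=(7.00,0)
B = A + 1.00·(cos275°, sin275°) = (0.0872, -0.9962)
|BD| = 6.9843
circle(B,5.00) ∩ circle(D,3.00): a=4.6376, h=1.8690
  candidates: C₊=(4.4107,1.5151) cross=13.053; C₋=(4.9439,-2.1846) cross=-13.053
  mode + wants cross > 0 → take C=(4.4107,1.5151) (cross=13.053)
ex = (C−B)/|BC| = (0.8647,0.5023); ey = (-0.5023,0.8647)
P = B + 2.85·ex + -2.28·ey = (3.6968,-1.5363)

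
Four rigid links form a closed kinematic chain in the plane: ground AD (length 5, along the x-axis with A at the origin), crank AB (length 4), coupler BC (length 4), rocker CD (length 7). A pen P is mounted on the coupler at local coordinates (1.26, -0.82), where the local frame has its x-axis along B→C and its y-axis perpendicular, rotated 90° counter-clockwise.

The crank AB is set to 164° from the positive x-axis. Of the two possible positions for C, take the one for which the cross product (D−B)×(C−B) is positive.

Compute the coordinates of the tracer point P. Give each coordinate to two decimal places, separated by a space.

A=(0,0), D=(5.00,0)
B = A + 4.00·(cos164°, sin164°) = (-3.8450, 1.1025)
|BD| = 8.9135
circle(B,4.00) ∩ circle(D,7.00): a=2.6056, h=3.0349
  candidates: C₊=(-0.8840,3.7919) cross=27.052; C₋=(-1.6348,-2.2314) cross=-27.052
  mode + wants cross > 0 → take C=(-0.8840,3.7919) (cross=27.052)
ex = (C−B)/|BC| = (0.7403,0.6723); ey = (-0.6723,0.7403)
P = B + 1.26·ex + -0.82·ey = (-2.3610,1.3427)

-2.36 1.34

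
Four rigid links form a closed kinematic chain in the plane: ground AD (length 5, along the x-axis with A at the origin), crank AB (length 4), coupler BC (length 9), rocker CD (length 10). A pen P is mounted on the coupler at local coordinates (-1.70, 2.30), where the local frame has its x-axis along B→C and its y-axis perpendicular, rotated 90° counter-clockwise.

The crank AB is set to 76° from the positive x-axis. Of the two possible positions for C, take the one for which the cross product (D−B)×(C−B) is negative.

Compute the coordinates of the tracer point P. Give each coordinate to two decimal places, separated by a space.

A=(0,0), D=(5.00,0)
B = A + 4.00·(cos76°, sin76°) = (0.9677, 3.8812)
|BD| = 5.5967
circle(B,9.00) ∩ circle(D,10.00): a=1.1009, h=8.9324
  candidates: C₊=(7.9553,9.5533) cross=49.992; C₋=(-4.4335,-3.3179) cross=-49.992
  mode - wants cross < 0 → take C=(-4.4335,-3.3179) (cross=-49.992)
ex = (C−B)/|BC| = (-0.6001,-0.7999); ey = (0.7999,-0.6001)
P = B + -1.70·ex + 2.30·ey = (3.8277,3.8607)

3.83 3.86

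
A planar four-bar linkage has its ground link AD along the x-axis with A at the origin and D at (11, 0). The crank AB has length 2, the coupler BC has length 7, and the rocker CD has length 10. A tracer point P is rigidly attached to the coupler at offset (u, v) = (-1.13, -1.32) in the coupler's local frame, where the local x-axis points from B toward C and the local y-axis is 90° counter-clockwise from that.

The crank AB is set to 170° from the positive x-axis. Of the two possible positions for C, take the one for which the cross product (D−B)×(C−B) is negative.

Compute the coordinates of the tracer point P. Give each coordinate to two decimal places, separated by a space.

-3.71 0.40

A=(0,0), D=(11.00,0)
B = A + 2.00·(cos170°, sin170°) = (-1.9696, 0.3473)
|BD| = 12.9743
circle(B,7.00) ∩ circle(D,10.00): a=4.5217, h=5.3436
  candidates: C₊=(2.6935,5.5680) cross=69.329; C₋=(2.4074,-5.1154) cross=-69.329
  mode - wants cross < 0 → take C=(2.4074,-5.1154) (cross=-69.329)
ex = (C−B)/|BC| = (0.6253,-0.7804); ey = (0.7804,0.6253)
P = B + -1.13·ex + -1.32·ey = (-3.7063,0.4038)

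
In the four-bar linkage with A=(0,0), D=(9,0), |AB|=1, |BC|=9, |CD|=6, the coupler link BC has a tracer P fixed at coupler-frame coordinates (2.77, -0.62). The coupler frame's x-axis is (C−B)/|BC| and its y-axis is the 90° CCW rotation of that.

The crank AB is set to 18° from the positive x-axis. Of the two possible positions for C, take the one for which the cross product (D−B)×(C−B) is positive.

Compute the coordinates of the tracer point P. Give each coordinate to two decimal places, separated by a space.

A=(0,0), D=(9.00,0)
B = A + 1.00·(cos18°, sin18°) = (0.9511, 0.3090)
|BD| = 8.0549
circle(B,9.00) ∩ circle(D,6.00): a=6.8208, h=5.8717
  candidates: C₊=(7.9921,5.9147) cross=47.296; C₋=(7.5415,-5.8200) cross=-47.296
  mode + wants cross > 0 → take C=(7.9921,5.9147) (cross=47.296)
ex = (C−B)/|BC| = (0.7823,0.6229); ey = (-0.6229,0.7823)
P = B + 2.77·ex + -0.62·ey = (3.5043,1.5493)

3.50 1.55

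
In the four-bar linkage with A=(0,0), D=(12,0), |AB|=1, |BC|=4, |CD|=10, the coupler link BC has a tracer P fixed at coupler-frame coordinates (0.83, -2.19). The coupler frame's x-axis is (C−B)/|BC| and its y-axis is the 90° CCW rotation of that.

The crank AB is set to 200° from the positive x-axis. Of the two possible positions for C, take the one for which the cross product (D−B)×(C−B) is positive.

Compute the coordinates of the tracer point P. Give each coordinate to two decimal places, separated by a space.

A=(0,0), D=(12.00,0)
B = A + 1.00·(cos200°, sin200°) = (-0.9397, -0.3420)
|BD| = 12.9442
circle(B,4.00) ∩ circle(D,10.00): a=3.2274, h=2.3630
  candidates: C₊=(2.2242,2.1054) cross=30.587; C₋=(2.3490,-2.6189) cross=-30.587
  mode + wants cross > 0 → take C=(2.2242,2.1054) (cross=30.587)
ex = (C−B)/|BC| = (0.7910,0.6119); ey = (-0.6119,0.7910)
P = B + 0.83·ex + -2.19·ey = (1.0568,-1.5664)

1.06 -1.57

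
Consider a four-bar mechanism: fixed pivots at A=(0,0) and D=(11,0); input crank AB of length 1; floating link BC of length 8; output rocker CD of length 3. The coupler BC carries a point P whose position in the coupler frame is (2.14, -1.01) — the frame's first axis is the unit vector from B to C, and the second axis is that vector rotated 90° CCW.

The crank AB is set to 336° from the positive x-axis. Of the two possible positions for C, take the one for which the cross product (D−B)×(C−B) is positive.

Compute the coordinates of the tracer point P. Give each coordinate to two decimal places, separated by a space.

3.25 -0.79

A=(0,0), D=(11.00,0)
B = A + 1.00·(cos336°, sin336°) = (0.9135, -0.4067)
|BD| = 10.0947
circle(B,8.00) ∩ circle(D,3.00): a=7.7715, h=1.8982
  candidates: C₊=(8.6023,1.8031) cross=19.162; C₋=(8.7553,-1.9903) cross=-19.162
  mode + wants cross > 0 → take C=(8.6023,1.8031) (cross=19.162)
ex = (C−B)/|BC| = (0.9611,0.2762); ey = (-0.2762,0.9611)
P = B + 2.14·ex + -1.01·ey = (3.2493,-0.7863)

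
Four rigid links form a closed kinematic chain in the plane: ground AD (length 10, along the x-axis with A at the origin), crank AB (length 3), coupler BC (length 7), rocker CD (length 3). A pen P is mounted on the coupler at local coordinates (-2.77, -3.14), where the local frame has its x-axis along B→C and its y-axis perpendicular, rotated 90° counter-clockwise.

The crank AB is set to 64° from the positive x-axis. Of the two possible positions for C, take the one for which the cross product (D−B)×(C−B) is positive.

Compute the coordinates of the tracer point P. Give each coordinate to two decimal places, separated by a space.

-1.55 -0.36

A=(0,0), D=(10.00,0)
B = A + 3.00·(cos64°, sin64°) = (1.3151, 2.6964)
|BD| = 9.0938
circle(B,7.00) ∩ circle(D,3.00): a=6.7462, h=1.8678
  candidates: C₊=(8.3118,2.4799) cross=16.985; C₋=(7.2041,-1.0877) cross=-16.985
  mode + wants cross > 0 → take C=(8.3118,2.4799) (cross=16.985)
ex = (C−B)/|BC| = (0.9995,-0.0309); ey = (0.0309,0.9995)
P = B + -2.77·ex + -3.14·ey = (-1.5507,-0.3564)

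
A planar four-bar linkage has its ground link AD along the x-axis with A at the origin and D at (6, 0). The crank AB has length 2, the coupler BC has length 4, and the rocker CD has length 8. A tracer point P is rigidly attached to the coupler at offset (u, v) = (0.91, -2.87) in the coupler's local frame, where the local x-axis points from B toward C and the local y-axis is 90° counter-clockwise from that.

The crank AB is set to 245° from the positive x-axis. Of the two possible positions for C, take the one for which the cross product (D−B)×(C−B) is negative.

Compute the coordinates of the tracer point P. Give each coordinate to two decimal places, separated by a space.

A=(0,0), D=(6.00,0)
B = A + 2.00·(cos245°, sin245°) = (-0.8452, -1.8126)
|BD| = 7.0812
circle(B,4.00) ∩ circle(D,8.00): a=0.1513, h=3.9971
  candidates: C₊=(-1.7221,2.0901) cross=28.304; C₋=(0.3242,-5.6378) cross=-28.304
  mode - wants cross < 0 → take C=(0.3242,-5.6378) (cross=-28.304)
ex = (C−B)/|BC| = (0.2924,-0.9563); ey = (0.9563,0.2924)
P = B + 0.91·ex + -2.87·ey = (-3.3238,-3.5219)

-3.32 -3.52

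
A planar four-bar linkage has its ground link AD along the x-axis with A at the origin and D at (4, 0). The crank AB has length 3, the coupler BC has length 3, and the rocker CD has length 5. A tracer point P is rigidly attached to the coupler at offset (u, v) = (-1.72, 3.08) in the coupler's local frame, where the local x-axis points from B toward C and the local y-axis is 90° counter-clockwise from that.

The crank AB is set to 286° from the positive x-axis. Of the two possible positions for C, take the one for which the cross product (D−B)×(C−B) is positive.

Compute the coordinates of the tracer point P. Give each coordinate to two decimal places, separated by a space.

A=(0,0), D=(4.00,0)
B = A + 3.00·(cos286°, sin286°) = (0.8269, -2.8838)
|BD| = 4.2877
circle(B,3.00) ∩ circle(D,5.00): a=0.2781, h=2.9871
  candidates: C₊=(-0.9763,-0.4862) cross=12.808; C₋=(3.0417,-4.9073) cross=-12.808
  mode + wants cross > 0 → take C=(-0.9763,-0.4862) (cross=12.808)
ex = (C−B)/|BC| = (-0.6011,0.7992); ey = (-0.7992,-0.6011)
P = B + -1.72·ex + 3.08·ey = (-0.6008,-6.1097)

-0.60 -6.11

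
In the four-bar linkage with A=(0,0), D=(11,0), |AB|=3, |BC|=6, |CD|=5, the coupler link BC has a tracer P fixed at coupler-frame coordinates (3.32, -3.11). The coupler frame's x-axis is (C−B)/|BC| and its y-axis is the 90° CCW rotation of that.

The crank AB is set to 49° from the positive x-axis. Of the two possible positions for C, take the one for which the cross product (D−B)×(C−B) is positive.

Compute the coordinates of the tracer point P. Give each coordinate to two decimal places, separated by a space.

A=(0,0), D=(11.00,0)
B = A + 3.00·(cos49°, sin49°) = (1.9682, 2.2641)
|BD| = 9.3113
circle(B,6.00) ∩ circle(D,5.00): a=5.2463, h=2.9114
  candidates: C₊=(7.7650,3.8124) cross=27.109; C₋=(6.3491,-1.8356) cross=-27.109
  mode + wants cross > 0 → take C=(7.7650,3.8124) (cross=27.109)
ex = (C−B)/|BC| = (0.9661,0.2580); ey = (-0.2580,0.9661)
P = B + 3.32·ex + -3.11·ey = (5.9783,0.1162)

5.98 0.12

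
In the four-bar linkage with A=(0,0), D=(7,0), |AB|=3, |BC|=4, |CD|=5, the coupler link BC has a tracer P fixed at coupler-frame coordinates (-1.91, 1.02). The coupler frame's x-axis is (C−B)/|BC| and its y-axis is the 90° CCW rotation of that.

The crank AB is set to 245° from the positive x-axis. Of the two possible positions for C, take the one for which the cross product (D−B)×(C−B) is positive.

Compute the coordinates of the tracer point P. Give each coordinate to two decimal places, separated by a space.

-3.42 -2.97

A=(0,0), D=(7.00,0)
B = A + 3.00·(cos245°, sin245°) = (-1.2679, -2.7189)
|BD| = 8.7034
circle(B,4.00) ∩ circle(D,5.00): a=3.8347, h=1.1381
  candidates: C₊=(2.0194,-0.4399) cross=9.905; C₋=(2.7304,-2.6021) cross=-9.905
  mode + wants cross > 0 → take C=(2.0194,-0.4399) (cross=9.905)
ex = (C−B)/|BC| = (0.8218,0.5698); ey = (-0.5698,0.8218)
P = B + -1.91·ex + 1.02·ey = (-3.4187,-2.9689)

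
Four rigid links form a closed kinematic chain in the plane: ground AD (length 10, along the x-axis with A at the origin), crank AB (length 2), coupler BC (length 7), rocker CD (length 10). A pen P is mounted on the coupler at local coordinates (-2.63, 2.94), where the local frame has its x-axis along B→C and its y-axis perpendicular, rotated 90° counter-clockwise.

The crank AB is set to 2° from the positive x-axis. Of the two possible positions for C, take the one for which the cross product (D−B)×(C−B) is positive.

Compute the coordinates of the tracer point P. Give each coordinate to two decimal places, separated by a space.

-1.25 -2.17

A=(0,0), D=(10.00,0)
B = A + 2.00·(cos2°, sin2°) = (1.9988, 0.0698)
|BD| = 8.0015
circle(B,7.00) ∩ circle(D,10.00): a=0.8139, h=6.9525
  candidates: C₊=(2.8733,7.0150) cross=55.631; C₋=(2.7520,-6.8896) cross=-55.631
  mode + wants cross > 0 → take C=(2.8733,7.0150) (cross=55.631)
ex = (C−B)/|BC| = (0.1249,0.9922); ey = (-0.9922,0.1249)
P = B + -2.63·ex + 2.94·ey = (-1.2467,-2.1723)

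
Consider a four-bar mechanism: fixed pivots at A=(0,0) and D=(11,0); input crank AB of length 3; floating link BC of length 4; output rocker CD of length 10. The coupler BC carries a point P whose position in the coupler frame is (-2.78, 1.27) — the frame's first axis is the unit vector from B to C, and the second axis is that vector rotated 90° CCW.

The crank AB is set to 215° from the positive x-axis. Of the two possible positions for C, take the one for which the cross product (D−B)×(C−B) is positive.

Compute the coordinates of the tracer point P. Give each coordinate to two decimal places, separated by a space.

A=(0,0), D=(11.00,0)
B = A + 3.00·(cos215°, sin215°) = (-2.4575, -1.7207)
|BD| = 13.5670
circle(B,4.00) ∩ circle(D,10.00): a=3.6878, h=1.5493
  candidates: C₊=(1.0040,0.2838) cross=21.020; C₋=(1.3970,-2.7898) cross=-21.020
  mode + wants cross > 0 → take C=(1.0040,0.2838) (cross=21.020)
ex = (C−B)/|BC| = (0.8654,0.5011); ey = (-0.5011,0.8654)
P = B + -2.78·ex + 1.27·ey = (-5.4996,-2.0149)

-5.50 -2.01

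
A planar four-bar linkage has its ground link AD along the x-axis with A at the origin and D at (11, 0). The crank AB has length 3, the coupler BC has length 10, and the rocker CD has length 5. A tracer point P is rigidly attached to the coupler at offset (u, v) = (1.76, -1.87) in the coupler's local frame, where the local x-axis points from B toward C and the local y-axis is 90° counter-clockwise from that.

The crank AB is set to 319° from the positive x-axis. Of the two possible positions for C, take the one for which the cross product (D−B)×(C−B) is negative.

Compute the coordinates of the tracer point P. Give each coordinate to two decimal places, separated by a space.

3.39 -4.28

A=(0,0), D=(11.00,0)
B = A + 3.00·(cos319°, sin319°) = (2.2641, -1.9682)
|BD| = 8.9548
circle(B,10.00) ∩ circle(D,5.00): a=8.6651, h=4.9916
  candidates: C₊=(9.6202,4.8059) cross=44.699; C₋=(11.8144,-4.9332) cross=-44.699
  mode - wants cross < 0 → take C=(11.8144,-4.9332) (cross=-44.699)
ex = (C−B)/|BC| = (0.9550,-0.2965); ey = (0.2965,0.9550)
P = B + 1.76·ex + -1.87·ey = (3.3905,-4.2759)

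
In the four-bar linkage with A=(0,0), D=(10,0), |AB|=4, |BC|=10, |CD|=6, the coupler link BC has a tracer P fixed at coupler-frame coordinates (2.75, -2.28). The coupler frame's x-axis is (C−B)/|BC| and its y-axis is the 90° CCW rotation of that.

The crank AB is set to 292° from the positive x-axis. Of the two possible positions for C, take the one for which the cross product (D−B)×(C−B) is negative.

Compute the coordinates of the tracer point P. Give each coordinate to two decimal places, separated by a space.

A=(0,0), D=(10.00,0)
B = A + 4.00·(cos292°, sin292°) = (1.4984, -3.7087)
|BD| = 9.2753
circle(B,10.00) ∩ circle(D,6.00): a=8.0877, h=5.8813
  candidates: C₊=(6.5598,4.9158) cross=54.551; C₋=(11.2631,-5.8655) cross=-54.551
  mode - wants cross < 0 → take C=(11.2631,-5.8655) (cross=-54.551)
ex = (C−B)/|BC| = (0.9765,-0.2157); ey = (0.2157,0.9765)
P = B + 2.75·ex + -2.28·ey = (3.6919,-6.5282)

3.69 -6.53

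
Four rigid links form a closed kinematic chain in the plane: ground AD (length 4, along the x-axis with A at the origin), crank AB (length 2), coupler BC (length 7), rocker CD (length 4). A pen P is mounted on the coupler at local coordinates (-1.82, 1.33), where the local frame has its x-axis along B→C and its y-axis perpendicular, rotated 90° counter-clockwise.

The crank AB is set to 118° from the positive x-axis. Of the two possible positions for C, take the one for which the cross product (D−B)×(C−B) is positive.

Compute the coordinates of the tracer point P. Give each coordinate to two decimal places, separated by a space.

-3.04 2.59

A=(0,0), D=(4.00,0)
B = A + 2.00·(cos118°, sin118°) = (-0.9389, 1.7659)
|BD| = 5.2451
circle(B,7.00) ∩ circle(D,4.00): a=5.7683, h=3.9656
  candidates: C₊=(5.8278,3.5580) cross=20.800; C₋=(3.1575,-3.9103) cross=-20.800
  mode + wants cross > 0 → take C=(5.8278,3.5580) (cross=20.800)
ex = (C−B)/|BC| = (0.9667,0.2560); ey = (-0.2560,0.9667)
P = B + -1.82·ex + 1.33·ey = (-3.0388,2.5856)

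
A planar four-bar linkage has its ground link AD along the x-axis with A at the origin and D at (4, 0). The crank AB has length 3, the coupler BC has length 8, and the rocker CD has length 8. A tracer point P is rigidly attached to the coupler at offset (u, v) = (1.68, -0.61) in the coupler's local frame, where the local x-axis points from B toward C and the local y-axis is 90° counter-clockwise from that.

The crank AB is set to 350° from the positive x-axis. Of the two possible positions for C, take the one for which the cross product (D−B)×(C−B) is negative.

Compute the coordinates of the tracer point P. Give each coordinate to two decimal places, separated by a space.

A=(0,0), D=(4.00,0)
B = A + 3.00·(cos350°, sin350°) = (2.9544, -0.5209)
|BD| = 1.1682
circle(B,8.00) ∩ circle(D,8.00): a=0.5841, h=7.9786
  candidates: C₊=(-0.0809,6.8809) cross=9.320; C₋=(7.0353,-7.4018) cross=-9.320
  mode - wants cross < 0 → take C=(7.0353,-7.4018) (cross=-9.320)
ex = (C−B)/|BC| = (0.5101,-0.8601); ey = (0.8601,0.5101)
P = B + 1.68·ex + -0.61·ey = (3.2867,-2.2771)

3.29 -2.28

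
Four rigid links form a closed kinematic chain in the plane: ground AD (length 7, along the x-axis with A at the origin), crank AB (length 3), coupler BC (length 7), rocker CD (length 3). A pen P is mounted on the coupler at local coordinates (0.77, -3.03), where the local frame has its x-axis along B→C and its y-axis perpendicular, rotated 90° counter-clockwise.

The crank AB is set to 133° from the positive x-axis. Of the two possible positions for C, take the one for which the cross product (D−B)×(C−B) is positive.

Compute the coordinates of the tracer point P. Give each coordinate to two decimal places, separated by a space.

-1.28 -0.84

A=(0,0), D=(7.00,0)
B = A + 3.00·(cos133°, sin133°) = (-2.0460, 2.1941)
|BD| = 9.3083
circle(B,7.00) ∩ circle(D,3.00): a=6.8028, h=1.6500
  candidates: C₊=(4.9540,2.1941) cross=15.358; C₋=(4.1762,-1.0129) cross=-15.358
  mode + wants cross > 0 → take C=(4.9540,2.1941) (cross=15.358)
ex = (C−B)/|BC| = (1.0000,-0.0000); ey = (0.0000,1.0000)
P = B + 0.77·ex + -3.03·ey = (-1.2760,-0.8359)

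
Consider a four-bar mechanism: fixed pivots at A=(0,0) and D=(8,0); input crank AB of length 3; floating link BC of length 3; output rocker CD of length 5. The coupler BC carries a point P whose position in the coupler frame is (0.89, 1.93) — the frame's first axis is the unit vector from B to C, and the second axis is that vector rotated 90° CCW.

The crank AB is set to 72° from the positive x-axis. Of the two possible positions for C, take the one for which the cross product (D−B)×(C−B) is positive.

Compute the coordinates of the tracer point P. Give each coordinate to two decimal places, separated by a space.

1.79 4.80

A=(0,0), D=(8.00,0)
B = A + 3.00·(cos72°, sin72°) = (0.9271, 2.8532)
|BD| = 7.6267
circle(B,3.00) ∩ circle(D,5.00): a=2.7644, h=1.1653
  candidates: C₊=(3.9267,2.8997) cross=8.887; C₋=(3.0548,0.7383) cross=-8.887
  mode + wants cross > 0 → take C=(3.9267,2.8997) (cross=8.887)
ex = (C−B)/|BC| = (0.9999,0.0155); ey = (-0.0155,0.9999)
P = B + 0.89·ex + 1.93·ey = (1.7870,4.7967)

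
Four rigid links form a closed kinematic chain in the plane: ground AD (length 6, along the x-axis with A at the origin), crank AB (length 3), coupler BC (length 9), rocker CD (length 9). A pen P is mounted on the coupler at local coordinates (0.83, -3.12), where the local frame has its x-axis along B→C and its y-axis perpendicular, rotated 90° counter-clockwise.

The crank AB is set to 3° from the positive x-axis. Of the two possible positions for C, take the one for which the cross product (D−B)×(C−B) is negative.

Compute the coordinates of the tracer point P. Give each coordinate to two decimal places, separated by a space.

A=(0,0), D=(6.00,0)
B = A + 3.00·(cos3°, sin3°) = (2.9959, 0.1570)
|BD| = 3.0082
circle(B,9.00) ∩ circle(D,9.00): a=1.5041, h=8.8734
  candidates: C₊=(4.9611,8.9398) cross=26.693; C₋=(4.0348,-8.7828) cross=-26.693
  mode - wants cross < 0 → take C=(4.0348,-8.7828) (cross=-26.693)
ex = (C−B)/|BC| = (0.1154,-0.9933); ey = (0.9933,0.1154)
P = B + 0.83·ex + -3.12·ey = (-0.0074,-1.0276)

-0.01 -1.03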